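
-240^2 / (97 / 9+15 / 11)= -2851200 / 601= -4744.09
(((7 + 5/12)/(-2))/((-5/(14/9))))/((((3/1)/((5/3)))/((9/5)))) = 623/540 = 1.15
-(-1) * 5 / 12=0.42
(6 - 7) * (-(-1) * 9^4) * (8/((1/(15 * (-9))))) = 7085880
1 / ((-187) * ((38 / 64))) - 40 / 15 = -28520 / 10659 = -2.68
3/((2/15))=45/2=22.50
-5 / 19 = -0.26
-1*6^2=-36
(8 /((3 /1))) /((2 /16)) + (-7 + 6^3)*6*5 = 18874 /3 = 6291.33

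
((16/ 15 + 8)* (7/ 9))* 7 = 6664/ 135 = 49.36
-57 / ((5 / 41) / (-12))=28044 / 5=5608.80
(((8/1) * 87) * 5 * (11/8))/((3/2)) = 3190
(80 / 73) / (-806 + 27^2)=-80 / 5621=-0.01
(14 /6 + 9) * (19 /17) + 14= 80 /3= 26.67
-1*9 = -9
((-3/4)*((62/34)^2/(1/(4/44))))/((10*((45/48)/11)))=-1922/7225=-0.27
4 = 4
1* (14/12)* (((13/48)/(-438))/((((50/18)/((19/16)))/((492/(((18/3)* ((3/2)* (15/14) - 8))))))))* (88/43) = 5458453/674257200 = 0.01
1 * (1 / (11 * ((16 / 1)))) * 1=1 / 176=0.01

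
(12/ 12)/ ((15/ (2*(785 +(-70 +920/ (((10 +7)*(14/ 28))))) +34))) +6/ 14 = 200741/ 1785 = 112.46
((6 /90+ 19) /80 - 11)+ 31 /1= 12143 /600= 20.24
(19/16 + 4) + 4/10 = 447/80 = 5.59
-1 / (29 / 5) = -5 / 29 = -0.17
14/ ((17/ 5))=70/ 17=4.12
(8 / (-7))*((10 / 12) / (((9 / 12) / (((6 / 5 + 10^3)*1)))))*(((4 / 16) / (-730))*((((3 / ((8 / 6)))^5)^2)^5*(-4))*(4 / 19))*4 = -143332214932469373509362467533705560619263903063167 / 240383196828435141779911941816320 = -596265532797484114.94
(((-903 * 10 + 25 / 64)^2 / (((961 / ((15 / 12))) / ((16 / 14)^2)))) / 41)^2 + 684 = 1658800154691311588329 / 145317817286656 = 11414981.22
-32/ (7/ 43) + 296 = 696/ 7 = 99.43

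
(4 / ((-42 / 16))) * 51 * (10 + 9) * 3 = -31008 / 7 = -4429.71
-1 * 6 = -6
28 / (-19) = -28 / 19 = -1.47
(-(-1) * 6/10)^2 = 9/25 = 0.36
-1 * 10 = -10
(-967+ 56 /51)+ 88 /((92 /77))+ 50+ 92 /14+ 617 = -1795568 /8211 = -218.68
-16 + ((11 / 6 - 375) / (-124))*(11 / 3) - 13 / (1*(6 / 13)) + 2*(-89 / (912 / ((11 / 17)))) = -5994305 / 180234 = -33.26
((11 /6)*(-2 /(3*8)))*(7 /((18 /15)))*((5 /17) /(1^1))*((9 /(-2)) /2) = 1925 /3264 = 0.59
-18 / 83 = -0.22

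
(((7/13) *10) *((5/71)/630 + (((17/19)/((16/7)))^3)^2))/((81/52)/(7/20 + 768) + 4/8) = 1006300293013157929435/25291358673711101116416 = 0.04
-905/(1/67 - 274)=60635/18357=3.30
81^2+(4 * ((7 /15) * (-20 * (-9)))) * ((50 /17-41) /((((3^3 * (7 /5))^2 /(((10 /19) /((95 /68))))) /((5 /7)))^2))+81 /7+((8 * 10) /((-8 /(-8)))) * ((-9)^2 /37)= 96871558958909368472 /14356220821953633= 6747.71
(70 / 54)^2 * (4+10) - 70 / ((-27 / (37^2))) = 2604560 / 729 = 3572.78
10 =10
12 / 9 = 4 / 3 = 1.33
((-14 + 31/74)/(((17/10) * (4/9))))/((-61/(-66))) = -1492425/76738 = -19.45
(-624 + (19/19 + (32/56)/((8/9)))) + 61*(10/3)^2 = 6983/126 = 55.42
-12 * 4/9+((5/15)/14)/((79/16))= -8840/1659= -5.33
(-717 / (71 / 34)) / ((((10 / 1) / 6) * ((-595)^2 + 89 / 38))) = -2779092 / 4775828845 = -0.00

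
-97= -97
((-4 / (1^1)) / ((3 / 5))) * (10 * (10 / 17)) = -39.22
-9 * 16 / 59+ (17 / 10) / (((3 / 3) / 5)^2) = 4727 / 118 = 40.06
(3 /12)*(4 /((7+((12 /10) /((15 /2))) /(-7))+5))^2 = 30625 /1098304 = 0.03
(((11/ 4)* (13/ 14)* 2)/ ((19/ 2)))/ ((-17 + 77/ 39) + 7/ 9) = -16731/ 443422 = -0.04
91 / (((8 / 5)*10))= 5.69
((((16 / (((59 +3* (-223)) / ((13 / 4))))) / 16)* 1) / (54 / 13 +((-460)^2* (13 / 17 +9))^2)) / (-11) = 48841 / 430500208979030065040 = 0.00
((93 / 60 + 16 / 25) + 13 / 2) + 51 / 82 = 38179 / 4100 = 9.31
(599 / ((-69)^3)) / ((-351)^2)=-599 / 40472637309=-0.00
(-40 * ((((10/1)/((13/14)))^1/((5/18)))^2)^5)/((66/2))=-14100811308240086647890247680/1516443410339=-9298606998521533.27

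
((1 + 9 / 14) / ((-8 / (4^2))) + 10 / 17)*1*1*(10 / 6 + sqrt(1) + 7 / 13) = -13375 / 1547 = -8.65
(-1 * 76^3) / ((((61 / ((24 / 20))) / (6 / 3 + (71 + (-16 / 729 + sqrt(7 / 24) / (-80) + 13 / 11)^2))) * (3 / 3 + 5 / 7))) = -192660718328688197 / 514434888000 + 446568913 * sqrt(42) / 36686925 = -374430.55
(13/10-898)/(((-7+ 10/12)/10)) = 53802/37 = 1454.11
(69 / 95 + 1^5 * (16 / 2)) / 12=829 / 1140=0.73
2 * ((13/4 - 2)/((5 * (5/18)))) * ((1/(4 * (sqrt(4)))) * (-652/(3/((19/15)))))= -3097/50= -61.94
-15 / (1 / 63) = -945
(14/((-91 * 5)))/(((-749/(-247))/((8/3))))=-304/11235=-0.03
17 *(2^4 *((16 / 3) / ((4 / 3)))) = 1088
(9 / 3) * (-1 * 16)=-48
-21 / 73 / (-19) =21 / 1387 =0.02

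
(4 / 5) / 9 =4 / 45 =0.09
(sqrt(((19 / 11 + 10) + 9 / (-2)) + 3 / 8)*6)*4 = 6*sqrt(14718) / 11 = 66.17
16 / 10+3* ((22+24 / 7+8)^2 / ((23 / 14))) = 1643968 / 805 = 2042.20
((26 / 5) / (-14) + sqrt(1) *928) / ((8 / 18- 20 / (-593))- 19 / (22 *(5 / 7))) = -3812080338 / 3003707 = -1269.13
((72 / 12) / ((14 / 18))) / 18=3 / 7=0.43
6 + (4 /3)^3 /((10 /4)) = 938 /135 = 6.95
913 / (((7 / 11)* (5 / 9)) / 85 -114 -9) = -18513 / 2494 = -7.42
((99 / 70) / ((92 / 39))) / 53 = 3861 / 341320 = 0.01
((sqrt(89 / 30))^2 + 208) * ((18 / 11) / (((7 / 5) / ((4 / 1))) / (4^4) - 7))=-19442688 / 394163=-49.33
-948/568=-237/142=-1.67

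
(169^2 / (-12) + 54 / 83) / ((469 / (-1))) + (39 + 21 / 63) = 20743459 / 467124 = 44.41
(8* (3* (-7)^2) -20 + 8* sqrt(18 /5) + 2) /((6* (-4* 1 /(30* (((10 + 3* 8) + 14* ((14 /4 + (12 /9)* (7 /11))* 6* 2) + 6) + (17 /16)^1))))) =-393149685 /352 -407409* sqrt(10) /88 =-1131542.75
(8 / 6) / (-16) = -1 / 12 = -0.08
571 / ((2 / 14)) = 3997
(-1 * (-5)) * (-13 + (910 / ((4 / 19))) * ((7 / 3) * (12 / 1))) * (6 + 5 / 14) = 53852565 / 14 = 3846611.79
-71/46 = -1.54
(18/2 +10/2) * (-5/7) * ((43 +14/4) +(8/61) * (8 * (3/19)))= -540855/1159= -466.66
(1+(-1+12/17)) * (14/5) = 168/85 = 1.98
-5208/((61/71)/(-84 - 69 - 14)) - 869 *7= 61380193/61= 1006232.67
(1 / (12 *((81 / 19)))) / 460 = 19 / 447120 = 0.00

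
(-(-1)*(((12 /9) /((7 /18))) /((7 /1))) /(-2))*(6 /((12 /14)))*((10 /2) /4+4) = -9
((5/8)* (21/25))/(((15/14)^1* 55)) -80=-439951/5500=-79.99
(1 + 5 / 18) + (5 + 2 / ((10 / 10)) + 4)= 12.28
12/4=3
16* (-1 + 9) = 128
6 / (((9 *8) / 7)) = 0.58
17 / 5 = 3.40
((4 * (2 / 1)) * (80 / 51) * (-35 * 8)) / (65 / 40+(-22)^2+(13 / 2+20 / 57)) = -27238400 / 3817673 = -7.13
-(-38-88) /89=126 /89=1.42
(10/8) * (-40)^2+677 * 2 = 3354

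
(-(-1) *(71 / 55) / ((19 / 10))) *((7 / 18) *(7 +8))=2485 / 627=3.96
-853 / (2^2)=-853 / 4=-213.25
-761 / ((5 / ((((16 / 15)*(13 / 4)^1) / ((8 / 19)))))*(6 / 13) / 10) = -27150.79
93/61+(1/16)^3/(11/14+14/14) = 4762027/3123200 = 1.52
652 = 652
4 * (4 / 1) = 16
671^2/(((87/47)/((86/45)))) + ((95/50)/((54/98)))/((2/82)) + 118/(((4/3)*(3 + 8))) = 464995.94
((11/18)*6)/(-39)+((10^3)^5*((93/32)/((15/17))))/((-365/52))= -4007835000000000803/8541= -469246575342465.85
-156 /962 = -6 /37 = -0.16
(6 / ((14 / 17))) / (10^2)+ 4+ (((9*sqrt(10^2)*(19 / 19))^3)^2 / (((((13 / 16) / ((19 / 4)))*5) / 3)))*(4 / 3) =22618128960037063 / 9100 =2485508676927.15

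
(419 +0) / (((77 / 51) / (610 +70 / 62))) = 404835705 / 2387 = 169600.21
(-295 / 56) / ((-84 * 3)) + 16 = 226087 / 14112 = 16.02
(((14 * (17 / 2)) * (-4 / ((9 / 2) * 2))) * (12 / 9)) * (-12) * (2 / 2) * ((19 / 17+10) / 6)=1568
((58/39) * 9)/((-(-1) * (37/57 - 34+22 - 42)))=-9918/39533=-0.25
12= 12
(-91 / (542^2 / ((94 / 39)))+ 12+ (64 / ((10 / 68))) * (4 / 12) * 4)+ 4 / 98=63944410567 / 107958270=592.31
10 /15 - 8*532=-12766 /3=-4255.33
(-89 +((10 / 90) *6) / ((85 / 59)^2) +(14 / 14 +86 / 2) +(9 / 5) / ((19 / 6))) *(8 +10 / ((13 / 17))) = -4977417418 / 5353725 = -929.71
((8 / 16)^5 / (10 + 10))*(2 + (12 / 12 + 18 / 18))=1 / 160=0.01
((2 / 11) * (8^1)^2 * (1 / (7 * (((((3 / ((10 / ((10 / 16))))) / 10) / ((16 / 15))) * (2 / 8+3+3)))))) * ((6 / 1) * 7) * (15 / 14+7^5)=61685891072 / 5775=10681539.58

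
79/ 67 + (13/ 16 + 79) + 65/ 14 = 642601/ 7504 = 85.63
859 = 859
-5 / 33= -0.15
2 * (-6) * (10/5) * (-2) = 48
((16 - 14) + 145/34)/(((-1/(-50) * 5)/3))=3195/17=187.94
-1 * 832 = -832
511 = 511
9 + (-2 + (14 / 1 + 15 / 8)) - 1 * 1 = 175 / 8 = 21.88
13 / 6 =2.17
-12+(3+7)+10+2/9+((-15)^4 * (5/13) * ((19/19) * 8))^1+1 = 18226079/117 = 155778.45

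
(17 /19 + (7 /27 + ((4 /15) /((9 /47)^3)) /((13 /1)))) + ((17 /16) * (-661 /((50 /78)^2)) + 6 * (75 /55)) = -100830573044683 /59420790000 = -1696.89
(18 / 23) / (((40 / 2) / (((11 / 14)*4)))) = 99 / 805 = 0.12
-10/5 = -2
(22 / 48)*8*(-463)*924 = -1568644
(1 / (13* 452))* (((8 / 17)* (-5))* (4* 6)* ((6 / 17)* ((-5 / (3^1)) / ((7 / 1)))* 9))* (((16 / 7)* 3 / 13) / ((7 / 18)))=18662400 / 1893028319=0.01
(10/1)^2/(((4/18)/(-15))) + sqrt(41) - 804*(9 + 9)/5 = -48222/5 + sqrt(41) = -9638.00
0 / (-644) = 0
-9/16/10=-9/160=-0.06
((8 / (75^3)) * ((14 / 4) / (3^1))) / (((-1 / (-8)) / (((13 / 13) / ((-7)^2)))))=32 / 8859375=0.00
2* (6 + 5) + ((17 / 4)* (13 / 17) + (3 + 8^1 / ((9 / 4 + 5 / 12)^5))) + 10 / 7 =852645 / 28672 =29.74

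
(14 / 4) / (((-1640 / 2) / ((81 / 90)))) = -0.00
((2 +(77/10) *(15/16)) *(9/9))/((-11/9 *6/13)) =-11505/704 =-16.34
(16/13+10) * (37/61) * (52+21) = 394346/793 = 497.28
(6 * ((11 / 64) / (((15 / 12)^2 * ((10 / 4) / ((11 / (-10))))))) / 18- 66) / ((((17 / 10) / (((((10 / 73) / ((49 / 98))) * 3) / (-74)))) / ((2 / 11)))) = 90022 / 1147925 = 0.08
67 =67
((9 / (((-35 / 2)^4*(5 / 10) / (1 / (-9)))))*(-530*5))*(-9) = -30528 / 60025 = -0.51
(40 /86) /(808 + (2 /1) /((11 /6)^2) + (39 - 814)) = 484 /34959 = 0.01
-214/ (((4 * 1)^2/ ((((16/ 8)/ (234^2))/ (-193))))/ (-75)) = -2675/ 14090544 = -0.00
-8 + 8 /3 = -5.33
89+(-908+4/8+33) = -1571/2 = -785.50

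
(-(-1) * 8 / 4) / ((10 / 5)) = 1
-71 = -71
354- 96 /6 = 338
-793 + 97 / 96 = -76031 / 96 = -791.99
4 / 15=0.27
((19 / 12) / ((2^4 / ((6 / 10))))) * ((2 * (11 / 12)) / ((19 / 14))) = 77 / 960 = 0.08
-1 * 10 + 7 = -3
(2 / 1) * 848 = 1696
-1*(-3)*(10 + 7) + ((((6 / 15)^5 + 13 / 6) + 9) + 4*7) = 1690817 / 18750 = 90.18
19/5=3.80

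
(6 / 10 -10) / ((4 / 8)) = -94 / 5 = -18.80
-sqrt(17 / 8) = -sqrt(34) / 4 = -1.46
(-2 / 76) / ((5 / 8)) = -0.04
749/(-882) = -107/126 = -0.85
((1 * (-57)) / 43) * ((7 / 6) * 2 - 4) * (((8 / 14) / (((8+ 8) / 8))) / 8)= 95 / 1204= 0.08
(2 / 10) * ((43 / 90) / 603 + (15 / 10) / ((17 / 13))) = 529498 / 2306475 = 0.23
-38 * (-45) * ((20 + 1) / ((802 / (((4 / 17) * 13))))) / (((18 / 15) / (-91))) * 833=-8651683.17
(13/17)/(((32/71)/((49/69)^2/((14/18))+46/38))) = 4311333/1366936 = 3.15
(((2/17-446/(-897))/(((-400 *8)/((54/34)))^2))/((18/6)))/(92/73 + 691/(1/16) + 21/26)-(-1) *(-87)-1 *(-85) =-252975688616702497/126487844308640000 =-2.00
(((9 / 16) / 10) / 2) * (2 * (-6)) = -27 / 80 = -0.34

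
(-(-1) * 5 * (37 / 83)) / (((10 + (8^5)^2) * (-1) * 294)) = -185 / 26201448233268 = -0.00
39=39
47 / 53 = 0.89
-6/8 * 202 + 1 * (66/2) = -237/2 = -118.50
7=7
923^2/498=1710.70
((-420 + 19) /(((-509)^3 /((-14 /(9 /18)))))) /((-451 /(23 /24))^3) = 34152769 /41807741435564125824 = 0.00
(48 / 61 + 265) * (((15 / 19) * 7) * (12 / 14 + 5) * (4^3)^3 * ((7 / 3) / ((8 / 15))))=11435534745600 / 1159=9866725406.04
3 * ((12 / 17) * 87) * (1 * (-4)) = -12528 / 17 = -736.94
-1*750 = -750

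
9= 9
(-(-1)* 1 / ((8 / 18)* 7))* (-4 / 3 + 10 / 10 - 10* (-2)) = 177 / 28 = 6.32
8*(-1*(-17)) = 136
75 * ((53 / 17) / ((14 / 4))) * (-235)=-1868250 / 119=-15699.58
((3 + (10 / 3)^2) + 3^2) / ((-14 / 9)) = -104 / 7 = -14.86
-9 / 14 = -0.64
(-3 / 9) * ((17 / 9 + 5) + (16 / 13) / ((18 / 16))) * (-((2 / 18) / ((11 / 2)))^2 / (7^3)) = 3736 / 1179971793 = 0.00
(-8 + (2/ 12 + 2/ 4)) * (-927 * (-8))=-54384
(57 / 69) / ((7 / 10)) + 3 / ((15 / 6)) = 2.38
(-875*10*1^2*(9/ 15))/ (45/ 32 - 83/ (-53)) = -8904000/ 5041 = -1766.32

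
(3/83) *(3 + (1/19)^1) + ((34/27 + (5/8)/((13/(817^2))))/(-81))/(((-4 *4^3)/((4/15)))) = 0.52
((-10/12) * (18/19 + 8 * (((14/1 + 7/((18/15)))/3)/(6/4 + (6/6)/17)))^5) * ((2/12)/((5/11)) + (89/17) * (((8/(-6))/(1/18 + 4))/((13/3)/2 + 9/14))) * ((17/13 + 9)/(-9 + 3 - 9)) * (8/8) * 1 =-4392501664230825483469084049294224/604390266559060855681083795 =-7267657.85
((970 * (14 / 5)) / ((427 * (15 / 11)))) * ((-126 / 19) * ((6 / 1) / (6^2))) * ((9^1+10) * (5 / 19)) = -29876 / 1159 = -25.78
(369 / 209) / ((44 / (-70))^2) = 4.47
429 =429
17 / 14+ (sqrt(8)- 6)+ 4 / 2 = -39 / 14+ 2 * sqrt(2) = 0.04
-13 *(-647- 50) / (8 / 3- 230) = -27183 / 682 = -39.86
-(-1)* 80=80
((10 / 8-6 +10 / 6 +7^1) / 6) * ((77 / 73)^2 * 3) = 278663 / 127896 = 2.18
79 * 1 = 79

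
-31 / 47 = -0.66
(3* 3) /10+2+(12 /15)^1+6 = 97 /10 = 9.70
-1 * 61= -61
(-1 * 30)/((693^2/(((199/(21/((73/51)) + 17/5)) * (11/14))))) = -363175/671941116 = -0.00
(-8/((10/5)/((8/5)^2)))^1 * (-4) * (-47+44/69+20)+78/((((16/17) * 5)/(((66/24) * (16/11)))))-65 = -3720827/3450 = -1078.50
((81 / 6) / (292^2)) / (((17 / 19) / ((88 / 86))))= 5643 / 31163992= 0.00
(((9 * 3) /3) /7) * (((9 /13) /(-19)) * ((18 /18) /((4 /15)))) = -1215 /6916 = -0.18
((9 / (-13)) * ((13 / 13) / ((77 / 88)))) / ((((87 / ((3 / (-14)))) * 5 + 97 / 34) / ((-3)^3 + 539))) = 1253376 / 6271993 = 0.20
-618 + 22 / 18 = -5551 / 9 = -616.78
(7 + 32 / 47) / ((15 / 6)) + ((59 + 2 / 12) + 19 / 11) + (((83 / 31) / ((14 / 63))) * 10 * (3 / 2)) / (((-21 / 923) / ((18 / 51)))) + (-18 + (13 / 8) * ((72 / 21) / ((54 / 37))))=-236338963138 / 85824585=-2753.74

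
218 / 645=0.34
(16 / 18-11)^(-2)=81 / 8281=0.01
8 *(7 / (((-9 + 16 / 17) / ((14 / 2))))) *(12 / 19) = -79968 / 2603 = -30.72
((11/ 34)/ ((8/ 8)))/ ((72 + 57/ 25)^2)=6875/ 117247266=0.00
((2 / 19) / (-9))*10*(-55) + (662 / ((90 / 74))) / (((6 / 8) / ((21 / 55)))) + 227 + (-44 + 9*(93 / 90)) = 14917477 / 31350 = 475.84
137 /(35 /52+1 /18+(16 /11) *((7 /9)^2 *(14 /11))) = 69822324 /942101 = 74.11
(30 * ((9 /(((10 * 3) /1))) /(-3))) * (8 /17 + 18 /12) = -5.91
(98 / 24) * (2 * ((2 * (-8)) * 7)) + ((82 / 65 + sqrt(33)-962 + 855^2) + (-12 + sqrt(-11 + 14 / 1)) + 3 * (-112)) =sqrt(3) + sqrt(33) + 142116311 / 195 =728809.07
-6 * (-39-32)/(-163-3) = -213/83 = -2.57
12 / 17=0.71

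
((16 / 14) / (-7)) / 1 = -8 / 49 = -0.16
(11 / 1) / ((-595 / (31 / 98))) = -341 / 58310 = -0.01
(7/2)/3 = 7/6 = 1.17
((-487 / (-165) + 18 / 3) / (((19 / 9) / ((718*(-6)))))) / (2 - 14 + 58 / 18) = 171798732 / 82555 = 2081.02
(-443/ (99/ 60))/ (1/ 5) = -44300/ 33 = -1342.42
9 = 9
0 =0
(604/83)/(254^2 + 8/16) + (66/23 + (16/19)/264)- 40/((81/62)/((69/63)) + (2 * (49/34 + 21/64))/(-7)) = -55.32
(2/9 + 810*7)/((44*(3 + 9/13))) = 82927/2376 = 34.90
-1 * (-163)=163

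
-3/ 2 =-1.50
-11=-11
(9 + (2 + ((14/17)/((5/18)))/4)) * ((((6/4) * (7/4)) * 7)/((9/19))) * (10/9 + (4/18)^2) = 21834743/41310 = 528.56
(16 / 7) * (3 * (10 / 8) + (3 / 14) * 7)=12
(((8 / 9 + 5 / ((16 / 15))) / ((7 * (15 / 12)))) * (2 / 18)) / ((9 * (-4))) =-803 / 408240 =-0.00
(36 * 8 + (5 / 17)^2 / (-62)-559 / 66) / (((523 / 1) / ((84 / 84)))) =82641883 / 154623381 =0.53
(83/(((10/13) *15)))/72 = 1079/10800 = 0.10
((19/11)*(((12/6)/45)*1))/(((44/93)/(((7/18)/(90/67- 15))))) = -0.00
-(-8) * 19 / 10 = 76 / 5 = 15.20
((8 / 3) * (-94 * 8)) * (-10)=60160 / 3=20053.33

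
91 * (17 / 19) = 1547 / 19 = 81.42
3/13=0.23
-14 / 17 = -0.82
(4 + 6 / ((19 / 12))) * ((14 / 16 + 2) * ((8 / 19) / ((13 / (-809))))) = -2753836 / 4693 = -586.80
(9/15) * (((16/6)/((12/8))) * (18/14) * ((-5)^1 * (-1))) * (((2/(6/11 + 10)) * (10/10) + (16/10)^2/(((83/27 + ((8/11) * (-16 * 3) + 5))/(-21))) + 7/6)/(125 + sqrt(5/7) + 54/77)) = 1907895520432/10409606937875-2168287088 * sqrt(35)/10409606937875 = 0.18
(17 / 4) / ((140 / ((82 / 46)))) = 697 / 12880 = 0.05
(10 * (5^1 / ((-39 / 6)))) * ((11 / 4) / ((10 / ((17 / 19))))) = -1.89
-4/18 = -0.22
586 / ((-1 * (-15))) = 586 / 15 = 39.07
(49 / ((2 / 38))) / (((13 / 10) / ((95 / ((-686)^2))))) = 9025 / 62426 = 0.14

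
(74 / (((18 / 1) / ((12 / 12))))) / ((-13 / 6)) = -1.90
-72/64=-1.12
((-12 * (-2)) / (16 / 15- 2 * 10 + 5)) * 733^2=-193424040 / 209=-925473.88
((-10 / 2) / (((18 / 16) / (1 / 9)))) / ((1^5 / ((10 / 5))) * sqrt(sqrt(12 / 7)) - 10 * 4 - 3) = 40 / (81 * (-sqrt(2) * 3^(1 / 4) * 7^(3 / 4) / 14+ 43)) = 0.01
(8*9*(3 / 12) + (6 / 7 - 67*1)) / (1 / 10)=-3370 / 7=-481.43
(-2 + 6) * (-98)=-392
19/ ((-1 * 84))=-19/ 84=-0.23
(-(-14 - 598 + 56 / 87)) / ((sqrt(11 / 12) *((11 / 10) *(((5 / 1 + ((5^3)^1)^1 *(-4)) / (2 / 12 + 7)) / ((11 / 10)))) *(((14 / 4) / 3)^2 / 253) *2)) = -105205864 *sqrt(33) / 703395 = -859.21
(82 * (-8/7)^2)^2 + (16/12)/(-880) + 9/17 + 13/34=309040196293/26939220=11471.76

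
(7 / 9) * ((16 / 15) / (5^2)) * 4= 448 / 3375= 0.13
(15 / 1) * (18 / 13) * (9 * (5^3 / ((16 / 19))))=27746.39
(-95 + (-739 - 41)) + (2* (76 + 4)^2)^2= 163839125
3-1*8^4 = -4093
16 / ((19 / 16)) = 256 / 19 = 13.47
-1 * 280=-280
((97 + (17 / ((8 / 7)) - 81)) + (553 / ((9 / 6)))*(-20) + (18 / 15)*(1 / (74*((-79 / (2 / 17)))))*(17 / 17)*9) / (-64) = 114.73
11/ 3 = 3.67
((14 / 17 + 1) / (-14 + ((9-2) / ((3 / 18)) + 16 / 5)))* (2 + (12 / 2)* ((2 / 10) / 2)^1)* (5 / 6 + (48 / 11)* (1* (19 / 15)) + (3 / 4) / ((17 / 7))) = 2319761 / 2288880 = 1.01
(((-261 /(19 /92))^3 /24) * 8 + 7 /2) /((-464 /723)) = 6673167715495497 /6365152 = 1048390944.24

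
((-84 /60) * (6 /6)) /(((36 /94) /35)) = -127.94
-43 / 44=-0.98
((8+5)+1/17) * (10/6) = 370/17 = 21.76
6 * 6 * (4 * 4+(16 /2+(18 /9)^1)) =936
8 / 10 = 4 / 5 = 0.80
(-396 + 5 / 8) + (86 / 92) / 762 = -27717283 / 70104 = -395.37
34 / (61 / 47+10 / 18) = 7191 / 392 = 18.34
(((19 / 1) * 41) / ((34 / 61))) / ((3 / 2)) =47519 / 51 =931.75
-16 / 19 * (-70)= 1120 / 19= 58.95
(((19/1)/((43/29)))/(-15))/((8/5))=-551/1032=-0.53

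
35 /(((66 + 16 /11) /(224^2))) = 1379840 /53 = 26034.72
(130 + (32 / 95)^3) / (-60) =-55745759 / 25721250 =-2.17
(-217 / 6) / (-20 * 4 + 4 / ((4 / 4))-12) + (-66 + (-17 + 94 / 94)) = -43079 / 528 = -81.59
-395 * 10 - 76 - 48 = -4074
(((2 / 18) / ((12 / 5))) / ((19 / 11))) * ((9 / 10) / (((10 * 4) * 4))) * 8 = 11 / 9120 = 0.00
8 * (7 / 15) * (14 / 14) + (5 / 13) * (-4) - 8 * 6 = -8932 / 195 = -45.81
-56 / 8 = -7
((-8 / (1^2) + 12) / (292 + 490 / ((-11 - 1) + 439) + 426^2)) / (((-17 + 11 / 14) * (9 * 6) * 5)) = -854 / 169894623555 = -0.00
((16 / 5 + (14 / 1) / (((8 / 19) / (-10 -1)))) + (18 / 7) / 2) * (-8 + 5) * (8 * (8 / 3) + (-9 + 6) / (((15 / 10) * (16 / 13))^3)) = 1620267913 / 71680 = 22604.18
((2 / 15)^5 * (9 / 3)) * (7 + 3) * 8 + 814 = 41209262 / 50625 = 814.01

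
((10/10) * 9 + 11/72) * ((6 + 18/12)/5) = 659/48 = 13.73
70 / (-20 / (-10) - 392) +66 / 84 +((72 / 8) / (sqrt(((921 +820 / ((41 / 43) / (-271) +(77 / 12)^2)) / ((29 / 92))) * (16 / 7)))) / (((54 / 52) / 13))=331 / 546 +169 * sqrt(20967156035686944344541) / 17940834991908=1.97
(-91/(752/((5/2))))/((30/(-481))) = 43771/9024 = 4.85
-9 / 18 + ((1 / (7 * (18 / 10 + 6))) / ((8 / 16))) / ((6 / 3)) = -263 / 546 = -0.48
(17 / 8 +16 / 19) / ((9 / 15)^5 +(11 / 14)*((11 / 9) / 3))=266371875 / 35718404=7.46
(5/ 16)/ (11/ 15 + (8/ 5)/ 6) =5/ 16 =0.31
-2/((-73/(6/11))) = 0.01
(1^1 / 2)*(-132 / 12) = -11 / 2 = -5.50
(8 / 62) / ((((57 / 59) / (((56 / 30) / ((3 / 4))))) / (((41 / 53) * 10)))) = 2167424 / 842859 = 2.57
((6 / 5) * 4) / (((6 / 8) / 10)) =64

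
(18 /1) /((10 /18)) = 162 /5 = 32.40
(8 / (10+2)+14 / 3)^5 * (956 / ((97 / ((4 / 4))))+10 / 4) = 418906112 / 7857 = 53316.29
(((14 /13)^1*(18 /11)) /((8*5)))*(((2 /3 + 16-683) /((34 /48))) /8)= -125937 /24310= -5.18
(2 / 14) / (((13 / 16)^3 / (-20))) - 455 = -7079365 / 15379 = -460.33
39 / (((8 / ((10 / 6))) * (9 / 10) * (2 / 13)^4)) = 9282325 / 576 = 16115.15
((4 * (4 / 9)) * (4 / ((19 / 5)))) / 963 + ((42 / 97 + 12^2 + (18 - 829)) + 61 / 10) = -105497941069 / 159732810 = -660.47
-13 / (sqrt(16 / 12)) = -13 * sqrt(3) / 2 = -11.26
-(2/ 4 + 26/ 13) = -5/ 2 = -2.50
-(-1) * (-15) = -15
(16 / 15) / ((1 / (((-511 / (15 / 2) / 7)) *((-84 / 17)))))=51.30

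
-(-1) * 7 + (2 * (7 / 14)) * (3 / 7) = 52 / 7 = 7.43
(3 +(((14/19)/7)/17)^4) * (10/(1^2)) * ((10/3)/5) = 653072414780/32653620723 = 20.00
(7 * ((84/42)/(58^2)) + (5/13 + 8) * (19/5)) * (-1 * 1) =-3483877/109330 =-31.87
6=6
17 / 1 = 17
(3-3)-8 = -8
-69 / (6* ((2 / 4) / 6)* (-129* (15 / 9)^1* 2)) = 69 / 215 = 0.32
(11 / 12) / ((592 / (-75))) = -275 / 2368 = -0.12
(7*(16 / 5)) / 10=56 / 25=2.24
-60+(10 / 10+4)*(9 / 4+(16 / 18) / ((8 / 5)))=-1655 / 36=-45.97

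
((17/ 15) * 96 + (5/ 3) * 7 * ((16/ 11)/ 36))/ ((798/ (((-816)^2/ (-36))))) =-1500654464/ 592515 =-2532.69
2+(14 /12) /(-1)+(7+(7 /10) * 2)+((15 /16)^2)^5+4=226902813972911 /16492674416640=13.76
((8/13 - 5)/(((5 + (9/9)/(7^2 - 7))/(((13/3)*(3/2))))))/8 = -1197/1688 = -0.71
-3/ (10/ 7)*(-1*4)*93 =3906/ 5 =781.20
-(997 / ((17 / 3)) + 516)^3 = -1627624771947 / 4913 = -331289389.77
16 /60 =4 /15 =0.27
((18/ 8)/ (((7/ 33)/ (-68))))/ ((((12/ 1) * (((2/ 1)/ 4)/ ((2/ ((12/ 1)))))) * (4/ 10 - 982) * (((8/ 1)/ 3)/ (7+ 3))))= 14025/ 183232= 0.08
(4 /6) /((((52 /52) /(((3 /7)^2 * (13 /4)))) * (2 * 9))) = 0.02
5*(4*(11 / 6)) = 110 / 3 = 36.67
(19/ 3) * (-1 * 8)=-152/ 3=-50.67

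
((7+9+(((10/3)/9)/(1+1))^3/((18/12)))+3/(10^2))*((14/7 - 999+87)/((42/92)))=-31961.57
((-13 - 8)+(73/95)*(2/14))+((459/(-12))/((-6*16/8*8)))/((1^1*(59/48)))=-6455279/313880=-20.57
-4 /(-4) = 1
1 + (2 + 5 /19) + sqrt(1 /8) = sqrt(2) /4 + 62 /19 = 3.62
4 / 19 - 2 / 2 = -15 / 19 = -0.79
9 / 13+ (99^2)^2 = 1248774822 / 13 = 96059601.69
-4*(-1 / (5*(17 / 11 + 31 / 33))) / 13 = 0.02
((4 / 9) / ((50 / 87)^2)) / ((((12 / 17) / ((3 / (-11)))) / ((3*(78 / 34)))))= -98397 / 27500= -3.58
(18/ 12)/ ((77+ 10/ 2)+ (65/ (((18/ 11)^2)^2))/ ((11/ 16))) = 19683/ 1249034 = 0.02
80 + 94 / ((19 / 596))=57544 / 19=3028.63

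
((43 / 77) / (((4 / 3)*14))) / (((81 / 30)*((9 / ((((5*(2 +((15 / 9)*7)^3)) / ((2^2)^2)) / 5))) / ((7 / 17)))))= 9229735 / 183218112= 0.05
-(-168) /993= 56 /331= 0.17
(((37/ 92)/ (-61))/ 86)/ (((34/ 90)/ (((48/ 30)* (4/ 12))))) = -111/ 1025593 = -0.00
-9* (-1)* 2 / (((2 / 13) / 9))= 1053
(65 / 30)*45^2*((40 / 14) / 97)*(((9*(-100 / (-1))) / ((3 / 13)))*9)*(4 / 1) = 12320100000 / 679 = 18144477.17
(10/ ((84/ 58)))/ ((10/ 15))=145/ 14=10.36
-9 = -9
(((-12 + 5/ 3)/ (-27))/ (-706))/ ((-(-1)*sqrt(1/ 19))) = -0.00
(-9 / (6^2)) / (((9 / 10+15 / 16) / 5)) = -100 / 147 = -0.68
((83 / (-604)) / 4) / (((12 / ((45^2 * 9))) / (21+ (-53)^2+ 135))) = -1495027125 / 9664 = -154700.65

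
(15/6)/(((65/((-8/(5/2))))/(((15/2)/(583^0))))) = -12/13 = -0.92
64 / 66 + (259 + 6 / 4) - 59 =13363 / 66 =202.47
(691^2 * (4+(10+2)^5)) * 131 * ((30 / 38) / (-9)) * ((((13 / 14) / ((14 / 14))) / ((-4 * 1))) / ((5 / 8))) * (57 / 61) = 28905861283364 / 61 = 473866578415.80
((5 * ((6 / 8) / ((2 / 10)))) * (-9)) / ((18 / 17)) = -159.38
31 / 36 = 0.86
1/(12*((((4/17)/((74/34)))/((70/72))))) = 1295/1728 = 0.75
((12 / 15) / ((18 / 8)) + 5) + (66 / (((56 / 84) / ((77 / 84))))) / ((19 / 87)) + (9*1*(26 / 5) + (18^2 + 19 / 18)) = 792.75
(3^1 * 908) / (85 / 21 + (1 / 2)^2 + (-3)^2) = 228816 / 1117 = 204.85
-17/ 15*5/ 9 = -17/ 27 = -0.63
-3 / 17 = -0.18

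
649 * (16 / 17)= 10384 / 17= 610.82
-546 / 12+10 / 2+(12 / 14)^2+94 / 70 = -18827 / 490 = -38.42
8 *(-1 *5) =-40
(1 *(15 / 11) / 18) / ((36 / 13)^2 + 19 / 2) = 845 / 191499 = 0.00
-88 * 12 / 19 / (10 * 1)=-528 / 95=-5.56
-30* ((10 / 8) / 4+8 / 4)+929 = 6877 / 8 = 859.62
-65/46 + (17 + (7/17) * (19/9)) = 16.46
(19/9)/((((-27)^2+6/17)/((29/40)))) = 9367/4463640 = 0.00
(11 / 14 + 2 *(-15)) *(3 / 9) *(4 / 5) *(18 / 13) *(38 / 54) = -7.59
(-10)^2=100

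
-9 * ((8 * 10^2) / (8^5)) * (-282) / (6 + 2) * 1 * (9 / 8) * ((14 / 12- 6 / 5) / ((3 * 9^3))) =-235 / 1769472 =-0.00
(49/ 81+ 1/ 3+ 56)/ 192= 1153/ 3888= 0.30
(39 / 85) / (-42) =-13 / 1190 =-0.01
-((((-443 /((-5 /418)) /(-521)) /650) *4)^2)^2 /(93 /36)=-225746622158564044065792 /15926709118732683349609375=-0.01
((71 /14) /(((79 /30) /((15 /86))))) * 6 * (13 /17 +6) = 13.63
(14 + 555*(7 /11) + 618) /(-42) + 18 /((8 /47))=76039 /924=82.29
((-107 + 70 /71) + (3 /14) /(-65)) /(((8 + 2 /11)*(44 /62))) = -23593697 /1292200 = -18.26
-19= -19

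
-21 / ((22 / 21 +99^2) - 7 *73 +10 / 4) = -882 / 390329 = -0.00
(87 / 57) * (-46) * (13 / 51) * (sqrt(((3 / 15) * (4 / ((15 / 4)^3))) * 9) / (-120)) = 34684 * sqrt(3) / 1090125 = 0.06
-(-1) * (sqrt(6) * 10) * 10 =100 * sqrt(6) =244.95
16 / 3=5.33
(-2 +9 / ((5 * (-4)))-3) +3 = -49 / 20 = -2.45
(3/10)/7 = 3/70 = 0.04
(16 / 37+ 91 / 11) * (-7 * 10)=-248010 / 407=-609.36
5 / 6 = 0.83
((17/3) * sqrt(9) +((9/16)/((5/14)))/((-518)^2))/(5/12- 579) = -78197307/2661390760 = -0.03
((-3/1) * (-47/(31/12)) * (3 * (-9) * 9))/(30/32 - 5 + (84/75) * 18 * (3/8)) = -164462400/43369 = -3792.16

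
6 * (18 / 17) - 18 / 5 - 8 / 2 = -1.25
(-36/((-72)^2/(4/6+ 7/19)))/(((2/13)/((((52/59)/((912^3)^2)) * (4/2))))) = -169/1180718550041669664768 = -0.00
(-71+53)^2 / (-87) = -108 / 29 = -3.72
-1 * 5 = -5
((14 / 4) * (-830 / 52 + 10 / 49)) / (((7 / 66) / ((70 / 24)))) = -1516.66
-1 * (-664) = 664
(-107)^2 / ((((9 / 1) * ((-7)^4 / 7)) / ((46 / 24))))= 263327 / 37044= 7.11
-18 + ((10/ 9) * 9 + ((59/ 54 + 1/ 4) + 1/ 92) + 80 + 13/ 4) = 190283/ 2484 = 76.60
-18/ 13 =-1.38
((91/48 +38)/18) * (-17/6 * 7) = -227885/5184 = -43.96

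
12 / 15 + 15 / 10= 23 / 10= 2.30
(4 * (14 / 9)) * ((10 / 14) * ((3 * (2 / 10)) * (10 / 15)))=16 / 9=1.78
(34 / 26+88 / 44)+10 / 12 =323 / 78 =4.14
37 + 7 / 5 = 38.40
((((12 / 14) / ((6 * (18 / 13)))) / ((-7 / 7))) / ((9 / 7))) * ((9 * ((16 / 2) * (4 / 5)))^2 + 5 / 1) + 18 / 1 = -248.64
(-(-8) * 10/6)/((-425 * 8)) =-1/255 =-0.00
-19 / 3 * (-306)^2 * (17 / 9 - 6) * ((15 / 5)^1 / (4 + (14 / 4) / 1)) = 4876008 / 5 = 975201.60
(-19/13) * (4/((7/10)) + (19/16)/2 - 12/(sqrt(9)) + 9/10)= -68267/14560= -4.69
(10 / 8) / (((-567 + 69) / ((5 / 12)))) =-25 / 23904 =-0.00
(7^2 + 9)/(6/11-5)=-638/49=-13.02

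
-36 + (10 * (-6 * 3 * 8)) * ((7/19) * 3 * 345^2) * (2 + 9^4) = -23622310908684/19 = -1243279521509.68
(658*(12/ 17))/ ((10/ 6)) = 23688/ 85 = 278.68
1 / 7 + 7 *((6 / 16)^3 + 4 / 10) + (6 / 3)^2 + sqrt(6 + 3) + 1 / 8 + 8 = 330391 / 17920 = 18.44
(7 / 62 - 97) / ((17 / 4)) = -12014 / 527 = -22.80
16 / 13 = 1.23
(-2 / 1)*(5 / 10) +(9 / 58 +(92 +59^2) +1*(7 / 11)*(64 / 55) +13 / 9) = 1128812351 / 315810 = 3574.34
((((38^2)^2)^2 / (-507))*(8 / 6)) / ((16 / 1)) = -1086948034624 / 1521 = -714627241.70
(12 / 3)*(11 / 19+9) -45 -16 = -431 / 19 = -22.68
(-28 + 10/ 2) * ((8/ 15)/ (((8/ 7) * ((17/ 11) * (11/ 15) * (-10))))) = 161/ 170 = 0.95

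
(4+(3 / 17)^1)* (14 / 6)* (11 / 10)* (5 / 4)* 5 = 27335 / 408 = 67.00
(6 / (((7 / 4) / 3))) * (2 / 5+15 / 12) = 594 / 35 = 16.97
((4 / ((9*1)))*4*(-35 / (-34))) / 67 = 280 / 10251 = 0.03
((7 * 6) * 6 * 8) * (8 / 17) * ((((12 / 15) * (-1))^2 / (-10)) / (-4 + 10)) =-21504 / 2125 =-10.12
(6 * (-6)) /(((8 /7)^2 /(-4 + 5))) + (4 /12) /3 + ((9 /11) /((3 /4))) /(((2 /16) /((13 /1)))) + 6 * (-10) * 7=-529051 /1584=-334.00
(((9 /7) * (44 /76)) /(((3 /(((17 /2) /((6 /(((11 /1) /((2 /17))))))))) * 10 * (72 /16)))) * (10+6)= 69938 /5985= 11.69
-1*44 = -44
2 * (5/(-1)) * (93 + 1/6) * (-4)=11180/3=3726.67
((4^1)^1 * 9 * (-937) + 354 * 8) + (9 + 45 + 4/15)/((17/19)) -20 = -7869134/255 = -30859.35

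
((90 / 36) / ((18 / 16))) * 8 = 17.78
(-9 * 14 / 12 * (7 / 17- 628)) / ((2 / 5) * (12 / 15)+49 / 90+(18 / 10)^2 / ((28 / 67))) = 705754350 / 922913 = 764.70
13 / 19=0.68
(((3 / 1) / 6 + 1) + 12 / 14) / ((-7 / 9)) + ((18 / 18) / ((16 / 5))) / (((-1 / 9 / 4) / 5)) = -11619 / 196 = -59.28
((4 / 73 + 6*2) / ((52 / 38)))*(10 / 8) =10450 / 949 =11.01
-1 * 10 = -10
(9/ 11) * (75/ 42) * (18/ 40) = 0.66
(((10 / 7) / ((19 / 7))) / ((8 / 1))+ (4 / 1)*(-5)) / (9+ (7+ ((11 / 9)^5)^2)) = -5282478367515 / 6211174101292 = -0.85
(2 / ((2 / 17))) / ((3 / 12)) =68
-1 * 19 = -19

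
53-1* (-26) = 79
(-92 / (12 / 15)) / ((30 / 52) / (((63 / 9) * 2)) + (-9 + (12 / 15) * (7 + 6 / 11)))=2302300 / 58507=39.35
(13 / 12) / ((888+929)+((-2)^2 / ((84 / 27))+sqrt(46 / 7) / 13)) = 24467989 / 41067502461- 1183*sqrt(322) / 328540019688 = 0.00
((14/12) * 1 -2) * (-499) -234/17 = 41011/102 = 402.07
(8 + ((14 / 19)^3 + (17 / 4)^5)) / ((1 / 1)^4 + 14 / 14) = 9797797947 / 14047232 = 697.49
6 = 6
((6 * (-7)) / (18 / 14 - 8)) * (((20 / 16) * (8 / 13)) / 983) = 2940 / 600613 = 0.00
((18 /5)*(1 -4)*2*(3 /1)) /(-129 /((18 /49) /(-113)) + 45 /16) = -15552 /9524315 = -0.00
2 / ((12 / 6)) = 1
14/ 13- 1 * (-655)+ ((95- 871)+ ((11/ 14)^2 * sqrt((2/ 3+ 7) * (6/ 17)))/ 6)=-119.75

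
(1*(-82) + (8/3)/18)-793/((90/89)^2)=-6944353/8100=-857.33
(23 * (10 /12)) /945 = 23 /1134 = 0.02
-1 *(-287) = 287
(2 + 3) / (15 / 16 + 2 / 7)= 560 / 137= 4.09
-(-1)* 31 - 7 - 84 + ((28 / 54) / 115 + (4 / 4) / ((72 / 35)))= -1478213 / 24840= -59.51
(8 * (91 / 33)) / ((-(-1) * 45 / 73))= 53144 / 1485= 35.79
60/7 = 8.57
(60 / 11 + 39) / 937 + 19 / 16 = 203657 / 164912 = 1.23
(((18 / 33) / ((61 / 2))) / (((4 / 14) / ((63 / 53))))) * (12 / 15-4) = -42336 / 177815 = -0.24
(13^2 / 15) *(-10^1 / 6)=-169 / 9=-18.78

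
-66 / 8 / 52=-33 / 208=-0.16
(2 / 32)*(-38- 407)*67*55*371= -608375075 / 16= -38023442.19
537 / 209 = 2.57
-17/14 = -1.21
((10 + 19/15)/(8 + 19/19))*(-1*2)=-338/135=-2.50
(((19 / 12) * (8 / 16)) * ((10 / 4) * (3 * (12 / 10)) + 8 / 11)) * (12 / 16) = 2033 / 352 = 5.78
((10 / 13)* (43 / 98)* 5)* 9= 9675 / 637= 15.19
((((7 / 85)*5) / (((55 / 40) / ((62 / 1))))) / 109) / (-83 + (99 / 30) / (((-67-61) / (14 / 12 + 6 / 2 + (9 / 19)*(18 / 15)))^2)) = -61606723584000 / 30017254164763987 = -0.00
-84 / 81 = -28 / 27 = -1.04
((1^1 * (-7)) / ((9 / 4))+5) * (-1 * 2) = -34 / 9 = -3.78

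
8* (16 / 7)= 128 / 7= 18.29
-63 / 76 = -0.83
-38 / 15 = -2.53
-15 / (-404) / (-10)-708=-572067 / 808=-708.00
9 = 9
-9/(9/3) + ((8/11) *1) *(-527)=-4249/11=-386.27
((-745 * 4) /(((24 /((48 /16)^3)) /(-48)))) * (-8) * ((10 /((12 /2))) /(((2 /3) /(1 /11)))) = -3218400 /11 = -292581.82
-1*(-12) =12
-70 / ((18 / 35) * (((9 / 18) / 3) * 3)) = -2450 / 9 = -272.22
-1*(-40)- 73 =-33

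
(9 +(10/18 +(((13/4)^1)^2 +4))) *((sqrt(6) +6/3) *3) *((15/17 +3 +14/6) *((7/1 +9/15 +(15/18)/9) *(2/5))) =2286654457/826200 +2286654457 *sqrt(6)/1652400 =6157.37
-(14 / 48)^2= -49 / 576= -0.09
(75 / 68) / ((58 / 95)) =1.81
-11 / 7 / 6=-11 / 42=-0.26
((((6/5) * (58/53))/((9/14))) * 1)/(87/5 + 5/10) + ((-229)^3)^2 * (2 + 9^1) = 45149789982056826839/28461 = 1586373984823331.11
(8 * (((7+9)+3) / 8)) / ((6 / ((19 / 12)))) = 361 / 72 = 5.01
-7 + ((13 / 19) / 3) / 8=-3179 / 456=-6.97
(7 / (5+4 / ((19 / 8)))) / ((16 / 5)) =665 / 2032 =0.33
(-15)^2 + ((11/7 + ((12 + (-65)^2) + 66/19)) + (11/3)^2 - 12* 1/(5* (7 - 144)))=3673769374/819945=4480.51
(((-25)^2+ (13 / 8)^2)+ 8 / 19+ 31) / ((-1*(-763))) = 801419 / 927808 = 0.86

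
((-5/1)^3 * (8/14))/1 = -500/7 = -71.43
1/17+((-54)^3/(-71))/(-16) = -334469/2414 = -138.55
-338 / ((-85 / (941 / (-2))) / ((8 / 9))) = -1272232 / 765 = -1663.05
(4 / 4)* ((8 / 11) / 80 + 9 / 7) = 997 / 770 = 1.29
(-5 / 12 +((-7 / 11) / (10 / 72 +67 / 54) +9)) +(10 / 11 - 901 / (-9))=6439831 / 59004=109.14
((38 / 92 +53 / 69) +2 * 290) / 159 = 3.66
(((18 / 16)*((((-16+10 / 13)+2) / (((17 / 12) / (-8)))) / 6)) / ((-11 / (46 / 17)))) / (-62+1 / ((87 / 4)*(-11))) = 6195096 / 111466433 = 0.06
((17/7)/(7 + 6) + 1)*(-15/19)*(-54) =87480/1729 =50.60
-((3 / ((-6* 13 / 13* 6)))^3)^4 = -1 / 8916100448256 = -0.00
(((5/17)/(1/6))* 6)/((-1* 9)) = -20/17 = -1.18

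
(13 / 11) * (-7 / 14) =-13 / 22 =-0.59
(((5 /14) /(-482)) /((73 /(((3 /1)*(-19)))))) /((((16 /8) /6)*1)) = 855 /492604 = 0.00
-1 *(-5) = 5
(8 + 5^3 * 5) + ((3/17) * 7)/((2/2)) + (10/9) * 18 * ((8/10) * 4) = 11870/17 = 698.24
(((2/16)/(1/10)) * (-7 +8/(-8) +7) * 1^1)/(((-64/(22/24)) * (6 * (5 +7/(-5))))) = 275/331776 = 0.00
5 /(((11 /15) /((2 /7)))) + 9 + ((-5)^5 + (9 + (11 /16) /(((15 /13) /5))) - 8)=-11494829 /3696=-3110.07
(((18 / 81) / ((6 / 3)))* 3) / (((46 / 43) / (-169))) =-7267 / 138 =-52.66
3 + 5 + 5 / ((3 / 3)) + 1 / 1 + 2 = 16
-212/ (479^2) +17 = 3900285/ 229441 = 17.00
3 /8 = 0.38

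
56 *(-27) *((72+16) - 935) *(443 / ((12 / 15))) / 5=141833538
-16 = -16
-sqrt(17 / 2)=-sqrt(34) / 2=-2.92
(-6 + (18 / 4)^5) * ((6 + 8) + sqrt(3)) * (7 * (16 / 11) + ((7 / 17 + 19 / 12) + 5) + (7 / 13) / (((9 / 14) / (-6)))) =6954484263 * sqrt(3) / 311168 + 48681389841 / 155584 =351605.24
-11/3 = -3.67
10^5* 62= 6200000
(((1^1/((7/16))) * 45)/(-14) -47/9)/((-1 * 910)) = 5543/401310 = 0.01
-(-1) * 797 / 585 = 797 / 585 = 1.36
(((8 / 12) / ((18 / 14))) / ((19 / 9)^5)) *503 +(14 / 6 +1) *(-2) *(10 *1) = -449017238 / 7428297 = -60.45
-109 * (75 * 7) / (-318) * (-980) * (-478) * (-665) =-2971051422500 / 53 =-56057574009.43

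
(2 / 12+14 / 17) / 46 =101 / 4692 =0.02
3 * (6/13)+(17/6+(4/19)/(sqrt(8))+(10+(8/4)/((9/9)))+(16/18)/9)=sqrt(2)/19+34363/2106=16.39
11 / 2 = 5.50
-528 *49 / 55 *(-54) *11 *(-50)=-13970880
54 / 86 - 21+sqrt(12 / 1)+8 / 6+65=2 * sqrt(3)+5929 / 129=49.43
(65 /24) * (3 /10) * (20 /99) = 65 /396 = 0.16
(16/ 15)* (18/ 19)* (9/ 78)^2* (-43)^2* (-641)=-256005144/ 16055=-15945.51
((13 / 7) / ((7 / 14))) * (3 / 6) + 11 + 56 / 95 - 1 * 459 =-296293 / 665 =-445.55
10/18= 5/9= 0.56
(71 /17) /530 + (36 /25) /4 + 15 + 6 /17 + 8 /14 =5137761 /315350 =16.29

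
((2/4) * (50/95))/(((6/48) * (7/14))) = 80/19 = 4.21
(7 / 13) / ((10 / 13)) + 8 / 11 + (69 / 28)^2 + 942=40942439 / 43120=949.50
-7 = -7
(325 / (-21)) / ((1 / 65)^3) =-89253125 / 21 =-4250148.81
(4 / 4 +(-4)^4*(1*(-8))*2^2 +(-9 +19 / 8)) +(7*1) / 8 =-32787 / 4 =-8196.75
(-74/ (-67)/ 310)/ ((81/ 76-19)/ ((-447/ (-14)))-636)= -628482/ 112289235245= -0.00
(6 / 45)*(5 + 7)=8 / 5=1.60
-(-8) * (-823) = -6584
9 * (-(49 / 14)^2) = -441 / 4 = -110.25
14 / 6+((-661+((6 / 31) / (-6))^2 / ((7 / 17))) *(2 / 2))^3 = -263745422906802892919 / 913241287749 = -288801466.21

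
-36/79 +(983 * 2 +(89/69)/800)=8571352631/4360800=1965.55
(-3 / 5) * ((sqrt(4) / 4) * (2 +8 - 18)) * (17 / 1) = 204 / 5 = 40.80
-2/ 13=-0.15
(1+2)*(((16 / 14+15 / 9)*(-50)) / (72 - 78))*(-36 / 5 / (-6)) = 590 / 7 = 84.29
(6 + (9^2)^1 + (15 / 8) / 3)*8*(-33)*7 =-161931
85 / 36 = 2.36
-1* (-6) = 6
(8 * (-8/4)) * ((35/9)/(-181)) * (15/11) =2800/5973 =0.47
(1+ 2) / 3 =1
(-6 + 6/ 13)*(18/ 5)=-1296/ 65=-19.94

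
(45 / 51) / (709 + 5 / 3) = 45 / 36244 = 0.00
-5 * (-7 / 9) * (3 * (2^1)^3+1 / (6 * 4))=20195 / 216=93.50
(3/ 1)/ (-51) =-1/ 17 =-0.06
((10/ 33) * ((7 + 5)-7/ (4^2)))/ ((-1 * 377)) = -925/ 99528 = -0.01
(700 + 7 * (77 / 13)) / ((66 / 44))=6426 / 13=494.31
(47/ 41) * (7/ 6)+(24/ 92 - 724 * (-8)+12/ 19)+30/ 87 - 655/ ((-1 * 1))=6449.57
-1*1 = -1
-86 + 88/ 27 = -2234/ 27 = -82.74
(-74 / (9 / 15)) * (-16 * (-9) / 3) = -5920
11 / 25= 0.44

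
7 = 7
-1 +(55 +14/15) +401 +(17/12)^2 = 329717/720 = 457.94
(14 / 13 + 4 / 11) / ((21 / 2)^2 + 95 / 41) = 33784 / 2639923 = 0.01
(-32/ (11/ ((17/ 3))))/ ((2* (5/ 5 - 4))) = 272/ 99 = 2.75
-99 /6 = -33 /2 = -16.50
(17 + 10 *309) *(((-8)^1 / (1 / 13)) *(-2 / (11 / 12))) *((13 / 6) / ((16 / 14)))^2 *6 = 334477871 / 22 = 15203539.59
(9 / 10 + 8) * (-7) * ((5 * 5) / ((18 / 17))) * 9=-52955 / 4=-13238.75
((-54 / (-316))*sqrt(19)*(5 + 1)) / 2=81*sqrt(19) / 158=2.23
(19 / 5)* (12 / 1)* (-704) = -160512 / 5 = -32102.40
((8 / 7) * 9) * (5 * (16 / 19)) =5760 / 133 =43.31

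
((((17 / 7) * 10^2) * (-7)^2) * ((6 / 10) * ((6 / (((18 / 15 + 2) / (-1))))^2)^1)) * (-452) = -45383625 / 4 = -11345906.25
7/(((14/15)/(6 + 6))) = 90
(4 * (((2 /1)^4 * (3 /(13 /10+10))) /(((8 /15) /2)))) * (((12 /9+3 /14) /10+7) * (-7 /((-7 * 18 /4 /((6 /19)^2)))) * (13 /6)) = 6250400 /285551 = 21.89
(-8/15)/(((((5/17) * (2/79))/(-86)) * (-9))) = -461992/675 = -684.43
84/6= 14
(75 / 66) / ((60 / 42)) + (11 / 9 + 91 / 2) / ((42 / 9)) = 10.81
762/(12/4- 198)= -254/65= -3.91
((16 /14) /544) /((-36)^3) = -1 /22208256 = -0.00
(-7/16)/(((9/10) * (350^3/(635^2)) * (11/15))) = -16129/2587200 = -0.01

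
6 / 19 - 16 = -15.68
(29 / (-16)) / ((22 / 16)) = -29 / 22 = -1.32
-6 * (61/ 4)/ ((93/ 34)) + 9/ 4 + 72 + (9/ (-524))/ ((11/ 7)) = 3644033/ 89342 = 40.79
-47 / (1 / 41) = -1927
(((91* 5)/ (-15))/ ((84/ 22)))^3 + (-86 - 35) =-3629879/ 5832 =-622.41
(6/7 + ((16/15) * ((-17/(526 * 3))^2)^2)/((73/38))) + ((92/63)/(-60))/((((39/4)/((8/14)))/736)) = -52093164699294436/270309658806029115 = -0.19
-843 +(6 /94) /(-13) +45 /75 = -2573547 /3055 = -842.40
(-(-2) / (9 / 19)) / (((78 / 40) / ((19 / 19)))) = 760 / 351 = 2.17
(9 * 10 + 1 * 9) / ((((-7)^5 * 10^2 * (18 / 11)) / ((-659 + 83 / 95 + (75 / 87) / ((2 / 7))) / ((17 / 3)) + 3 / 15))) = 186862357 / 44980334000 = 0.00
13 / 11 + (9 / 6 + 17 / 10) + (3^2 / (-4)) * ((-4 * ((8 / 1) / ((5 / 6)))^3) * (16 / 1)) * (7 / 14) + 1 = 87596264 / 1375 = 63706.37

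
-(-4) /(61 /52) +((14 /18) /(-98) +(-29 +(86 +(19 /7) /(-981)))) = 2409563 /39894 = 60.40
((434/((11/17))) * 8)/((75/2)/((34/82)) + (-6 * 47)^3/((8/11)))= -0.00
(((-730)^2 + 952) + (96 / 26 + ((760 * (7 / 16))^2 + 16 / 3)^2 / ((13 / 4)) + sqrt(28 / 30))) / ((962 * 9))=sqrt(210) / 129870 + 1760486218585 / 4051944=434479.41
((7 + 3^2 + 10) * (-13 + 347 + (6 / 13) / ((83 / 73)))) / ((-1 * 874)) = -15688 / 1577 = -9.95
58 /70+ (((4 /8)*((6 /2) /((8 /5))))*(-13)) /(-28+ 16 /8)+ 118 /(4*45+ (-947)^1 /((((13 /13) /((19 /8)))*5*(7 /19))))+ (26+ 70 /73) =670654165543 /23830341920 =28.14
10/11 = 0.91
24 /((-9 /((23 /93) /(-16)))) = 23 /558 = 0.04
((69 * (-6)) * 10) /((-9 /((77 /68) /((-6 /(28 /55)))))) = -2254 /51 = -44.20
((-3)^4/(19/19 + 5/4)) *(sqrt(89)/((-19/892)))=-32112 *sqrt(89)/19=-15944.42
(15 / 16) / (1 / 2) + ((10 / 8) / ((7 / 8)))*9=825 / 56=14.73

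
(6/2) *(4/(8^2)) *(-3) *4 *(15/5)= -27/4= -6.75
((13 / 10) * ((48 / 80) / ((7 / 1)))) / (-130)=-3 / 3500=-0.00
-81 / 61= -1.33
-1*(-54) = 54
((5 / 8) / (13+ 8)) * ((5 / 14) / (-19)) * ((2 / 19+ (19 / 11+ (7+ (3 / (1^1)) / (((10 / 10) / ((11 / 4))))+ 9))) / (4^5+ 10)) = -11125 / 788354688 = -0.00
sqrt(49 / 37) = 7 * sqrt(37) / 37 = 1.15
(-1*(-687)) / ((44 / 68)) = 11679 / 11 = 1061.73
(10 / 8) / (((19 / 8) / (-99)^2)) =98010 / 19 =5158.42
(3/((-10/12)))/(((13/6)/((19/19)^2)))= -108/65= -1.66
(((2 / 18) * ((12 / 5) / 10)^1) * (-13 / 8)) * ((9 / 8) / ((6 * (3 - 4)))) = 13 / 1600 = 0.01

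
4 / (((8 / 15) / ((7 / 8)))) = 105 / 16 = 6.56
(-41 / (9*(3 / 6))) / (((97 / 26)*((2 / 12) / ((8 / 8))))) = -4264 / 291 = -14.65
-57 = -57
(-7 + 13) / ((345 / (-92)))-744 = -3728 / 5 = -745.60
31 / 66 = 0.47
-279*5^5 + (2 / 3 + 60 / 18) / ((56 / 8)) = -6103121 / 7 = -871874.43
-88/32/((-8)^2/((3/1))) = -33/256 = -0.13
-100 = -100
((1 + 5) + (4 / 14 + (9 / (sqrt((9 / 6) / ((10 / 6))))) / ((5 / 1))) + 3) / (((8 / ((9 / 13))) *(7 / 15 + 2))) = 81 *sqrt(10) / 3848 + 675 / 2072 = 0.39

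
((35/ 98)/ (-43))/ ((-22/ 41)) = 205/ 13244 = 0.02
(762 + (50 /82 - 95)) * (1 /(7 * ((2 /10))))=136860 /287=476.86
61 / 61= 1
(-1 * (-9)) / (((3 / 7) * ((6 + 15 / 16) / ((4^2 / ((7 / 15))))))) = 3840 / 37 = 103.78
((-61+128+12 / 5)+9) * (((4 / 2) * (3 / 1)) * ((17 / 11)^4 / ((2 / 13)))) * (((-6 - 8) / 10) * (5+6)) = -8938083336 / 33275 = -268612.57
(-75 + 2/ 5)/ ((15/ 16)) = -5968/ 75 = -79.57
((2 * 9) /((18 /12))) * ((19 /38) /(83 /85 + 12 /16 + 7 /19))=12920 /4511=2.86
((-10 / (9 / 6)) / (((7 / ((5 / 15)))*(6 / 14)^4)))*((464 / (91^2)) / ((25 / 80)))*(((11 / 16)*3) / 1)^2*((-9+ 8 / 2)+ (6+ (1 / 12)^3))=-3266879 / 454896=-7.18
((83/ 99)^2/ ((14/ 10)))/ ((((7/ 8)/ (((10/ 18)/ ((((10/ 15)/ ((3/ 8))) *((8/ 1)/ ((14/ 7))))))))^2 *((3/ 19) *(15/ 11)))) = 3272275/ 176033088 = 0.02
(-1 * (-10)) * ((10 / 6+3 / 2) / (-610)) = -19 / 366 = -0.05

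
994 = 994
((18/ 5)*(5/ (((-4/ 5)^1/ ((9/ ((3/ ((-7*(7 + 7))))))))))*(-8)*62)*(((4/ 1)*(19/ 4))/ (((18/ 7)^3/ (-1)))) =3666415.93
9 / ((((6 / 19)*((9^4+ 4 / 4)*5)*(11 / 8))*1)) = 114 / 180455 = 0.00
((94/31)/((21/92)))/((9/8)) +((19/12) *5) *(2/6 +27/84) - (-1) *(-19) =-188267/93744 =-2.01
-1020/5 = -204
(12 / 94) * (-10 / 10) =-6 / 47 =-0.13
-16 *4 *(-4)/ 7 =256/ 7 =36.57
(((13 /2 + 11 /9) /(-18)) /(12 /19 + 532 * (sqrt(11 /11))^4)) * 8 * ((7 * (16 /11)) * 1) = -73948 /1127115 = -0.07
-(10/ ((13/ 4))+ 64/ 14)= -696/ 91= -7.65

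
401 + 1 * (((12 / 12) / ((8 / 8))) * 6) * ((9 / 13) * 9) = 5699 / 13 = 438.38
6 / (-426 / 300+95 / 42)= 1575 / 221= 7.13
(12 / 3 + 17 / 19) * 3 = 279 / 19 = 14.68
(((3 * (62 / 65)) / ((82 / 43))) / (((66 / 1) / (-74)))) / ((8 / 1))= -49321 / 234520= -0.21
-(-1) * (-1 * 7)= -7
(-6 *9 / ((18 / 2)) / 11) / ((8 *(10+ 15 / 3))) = -1 / 220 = -0.00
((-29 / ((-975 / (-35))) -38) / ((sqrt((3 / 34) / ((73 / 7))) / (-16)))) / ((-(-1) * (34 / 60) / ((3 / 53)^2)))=730848 * sqrt(52122) / 4345523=38.40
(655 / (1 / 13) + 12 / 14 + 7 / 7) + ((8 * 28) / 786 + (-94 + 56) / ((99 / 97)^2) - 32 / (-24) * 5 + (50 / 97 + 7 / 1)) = 7405712913737 / 871789149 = 8494.84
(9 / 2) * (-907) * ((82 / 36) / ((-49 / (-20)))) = -185935 / 49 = -3794.59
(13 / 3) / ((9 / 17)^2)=3757 / 243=15.46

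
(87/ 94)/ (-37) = -87/ 3478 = -0.03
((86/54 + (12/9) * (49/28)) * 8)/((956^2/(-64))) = -3392/1542267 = -0.00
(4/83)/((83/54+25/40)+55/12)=864/120931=0.01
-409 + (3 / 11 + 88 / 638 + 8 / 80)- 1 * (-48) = -1149961 / 3190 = -360.49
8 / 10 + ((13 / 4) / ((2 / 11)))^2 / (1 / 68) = 1738229 / 80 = 21727.86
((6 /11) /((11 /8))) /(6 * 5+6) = 4 /363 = 0.01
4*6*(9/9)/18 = 4/3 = 1.33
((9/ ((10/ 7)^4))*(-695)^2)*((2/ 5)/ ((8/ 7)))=365319.05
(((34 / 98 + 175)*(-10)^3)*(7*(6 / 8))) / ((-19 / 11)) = 70884000 / 133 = 532962.41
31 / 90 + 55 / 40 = 619 / 360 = 1.72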